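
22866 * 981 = 22431546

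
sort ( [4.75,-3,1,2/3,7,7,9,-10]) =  [-10,-3,2/3,1,4.75,7,7,9]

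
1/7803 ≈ 0.000128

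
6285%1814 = 843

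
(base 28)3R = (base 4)1233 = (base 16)6F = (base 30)3L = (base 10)111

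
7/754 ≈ 0.00928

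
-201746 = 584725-786471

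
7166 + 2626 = 9792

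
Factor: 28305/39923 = 3^2*5^1*13^(-1)*17^1*83^(-1) = 765/1079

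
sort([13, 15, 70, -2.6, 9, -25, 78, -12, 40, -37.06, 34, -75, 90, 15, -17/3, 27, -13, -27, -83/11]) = [-75, -37.06, -27, -25, -13, -12, -83/11, -17/3, -2.6, 9, 13, 15, 15, 27, 34, 40, 70, 78, 90]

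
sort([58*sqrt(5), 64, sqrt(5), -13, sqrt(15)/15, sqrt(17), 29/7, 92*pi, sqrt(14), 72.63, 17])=[-13, sqrt(15)/15, sqrt(5), sqrt(14), sqrt(17), 29/7, 17, 64, 72.63, 58*sqrt(5), 92*pi]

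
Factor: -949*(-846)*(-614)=-1*2^2*3^2*13^1*47^1*73^1*307^1=-492952356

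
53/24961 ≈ 0.00212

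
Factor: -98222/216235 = -1 * 2^1 * 5^(-1) * 59^(-1) * 67^1 = -134/295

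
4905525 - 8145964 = -3240439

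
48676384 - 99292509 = -50616125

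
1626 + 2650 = 4276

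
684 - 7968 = -7284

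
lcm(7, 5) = 35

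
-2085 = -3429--1344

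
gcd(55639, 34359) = 1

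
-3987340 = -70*56962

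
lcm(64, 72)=576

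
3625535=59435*61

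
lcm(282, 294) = 13818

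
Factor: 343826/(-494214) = -1*3^(-1)*7^(-1)*41^(-1)*599^1 = -599/861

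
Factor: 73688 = 2^3 * 61^1 * 151^1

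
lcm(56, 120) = 840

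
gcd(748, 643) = 1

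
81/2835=1/35 ≈ 0.0286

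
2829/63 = 943/21 ≈ 44.90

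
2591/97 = 26 + 69/97 ≈ 26.71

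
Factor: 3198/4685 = 2^1 * 3^1 * 5^(-1) * 13^1 * 41^1 * 937^(-1)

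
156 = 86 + 70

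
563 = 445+118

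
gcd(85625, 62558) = 1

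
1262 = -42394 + 43656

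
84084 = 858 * 98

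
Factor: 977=977^1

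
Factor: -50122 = -1*2^1*19^1*1319^1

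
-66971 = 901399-968370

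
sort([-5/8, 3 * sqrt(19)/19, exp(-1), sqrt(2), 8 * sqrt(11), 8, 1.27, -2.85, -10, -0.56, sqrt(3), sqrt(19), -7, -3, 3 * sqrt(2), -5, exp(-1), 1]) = [-10, -7, -5, -3, -2.85, -5/8, -0.56, exp(-1), exp(-1), 3 * sqrt(19)/19, 1, 1.27, sqrt(2), sqrt(3), 3 * sqrt(2), sqrt(19), 8, 8 * sqrt(11)]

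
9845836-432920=9412916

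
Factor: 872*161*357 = 2^3*3^1*7^2*17^1*23^1*109^1 = 50119944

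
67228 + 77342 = 144570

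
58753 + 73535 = 132288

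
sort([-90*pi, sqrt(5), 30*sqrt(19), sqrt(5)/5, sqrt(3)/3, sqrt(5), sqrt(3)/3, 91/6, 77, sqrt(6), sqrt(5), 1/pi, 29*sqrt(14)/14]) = [-90*pi, 1/pi, sqrt(5)/5, sqrt(3)/3, sqrt(3)/3, sqrt(5), sqrt(5), sqrt(5), sqrt(6), 29*sqrt(14)/14, 91/6, 77, 30*sqrt(19)]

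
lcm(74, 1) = 74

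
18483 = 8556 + 9927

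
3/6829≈0.000439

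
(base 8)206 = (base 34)3w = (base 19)71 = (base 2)10000110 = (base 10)134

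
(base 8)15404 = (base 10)6916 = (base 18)1364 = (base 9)10434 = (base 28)8n0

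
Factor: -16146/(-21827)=2^1*3^3*73^(-1)=54/73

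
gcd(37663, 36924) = 1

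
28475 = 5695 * 5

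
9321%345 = 6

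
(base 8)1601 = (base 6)4053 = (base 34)qd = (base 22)1ih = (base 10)897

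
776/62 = 388/31 ≈ 12.52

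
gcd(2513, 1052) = 1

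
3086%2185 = 901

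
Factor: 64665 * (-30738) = -1 * 2^1 * 3^4 * 5^1 * 47^1 * 109^1 * 479^1 = -1987672770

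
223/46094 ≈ 0.00484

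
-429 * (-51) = 21879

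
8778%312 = 42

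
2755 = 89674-86919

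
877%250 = 127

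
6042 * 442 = 2670564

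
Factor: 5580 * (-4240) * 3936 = -1 * 2^11 * 3^3 * 5^2 * 31^1 * 41^1 * 53^1 = -93122611200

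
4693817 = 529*8873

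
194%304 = 194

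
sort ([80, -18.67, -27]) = [-27, -18.67, 80]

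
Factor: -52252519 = -1 * 11^2 * 29^1 * 14891^1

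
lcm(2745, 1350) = 82350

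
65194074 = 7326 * 8899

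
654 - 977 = -323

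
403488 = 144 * 2802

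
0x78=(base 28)48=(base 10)120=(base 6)320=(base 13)93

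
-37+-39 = -76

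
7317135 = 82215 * 89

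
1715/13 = 131 + 12/13 ≈ 131.92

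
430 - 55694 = -55264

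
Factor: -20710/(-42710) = 19^1*109^1*4271^(-1) = 2071/4271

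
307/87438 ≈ 0.00351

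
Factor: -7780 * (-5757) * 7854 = 2^3 * 3^2 * 5^1 * 7^1 * 11^1 * 17^1 * 19^1 * 101^1 * 389^1 = 351776418840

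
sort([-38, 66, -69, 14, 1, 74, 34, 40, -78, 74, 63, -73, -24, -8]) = [-78, -73, -69, -38, -24, -8, 1, 14, 34, 40, 63, 66, 74, 74]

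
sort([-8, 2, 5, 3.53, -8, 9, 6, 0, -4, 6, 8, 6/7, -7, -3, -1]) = [-8, -8, -7, -4, -3, -1, 0, 6/7, 2, 3.53, 5, 6, 6, 8, 9]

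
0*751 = 0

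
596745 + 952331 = 1549076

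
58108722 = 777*74786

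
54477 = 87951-33474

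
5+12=17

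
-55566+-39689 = -95255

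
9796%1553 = 478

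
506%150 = 56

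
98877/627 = 157 + 146/209 ≈ 157.70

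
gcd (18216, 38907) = 99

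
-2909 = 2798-5707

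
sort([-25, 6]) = [-25, 6]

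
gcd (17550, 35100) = 17550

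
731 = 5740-5009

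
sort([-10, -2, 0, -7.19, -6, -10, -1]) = [-10, -10, -7.19, -6, -2, -1, 0]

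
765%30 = 15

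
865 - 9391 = -8526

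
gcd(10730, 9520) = 10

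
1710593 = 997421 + 713172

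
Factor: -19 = -1*19^1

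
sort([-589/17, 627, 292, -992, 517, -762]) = [-992, -762, -589/17, 292, 517, 627]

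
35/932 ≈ 0.0376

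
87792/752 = 5487/47 ≈ 116.74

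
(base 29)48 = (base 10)124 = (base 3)11121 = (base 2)1111100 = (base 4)1330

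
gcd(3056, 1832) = 8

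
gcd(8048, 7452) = 4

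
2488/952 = 311/119 ≈ 2.61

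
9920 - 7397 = 2523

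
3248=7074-3826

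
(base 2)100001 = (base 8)41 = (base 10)33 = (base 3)1020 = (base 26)17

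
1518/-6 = -253 = -253.00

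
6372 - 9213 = -2841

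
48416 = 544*89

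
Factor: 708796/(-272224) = -1 * 2^(-3) * 11^1 * 47^(-1) * 89^1 = -979/376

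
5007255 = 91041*55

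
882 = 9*98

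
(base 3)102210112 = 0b10000110011000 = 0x2198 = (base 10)8600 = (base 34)7ew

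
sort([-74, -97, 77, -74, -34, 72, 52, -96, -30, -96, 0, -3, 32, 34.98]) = [-97, -96, -96, -74, -74, -34, -30, -3, 0, 32, 34.98, 52, 72, 77]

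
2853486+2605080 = 5458566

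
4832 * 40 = 193280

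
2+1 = 3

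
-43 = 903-946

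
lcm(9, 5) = 45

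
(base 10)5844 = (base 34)51u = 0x16d4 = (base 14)21b6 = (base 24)a3c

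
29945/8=3743 + 1/8 ≈ 3743.13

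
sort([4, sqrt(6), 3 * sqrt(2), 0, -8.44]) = [-8.44, 0, sqrt(6), 4, 3 * sqrt(2)]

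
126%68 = 58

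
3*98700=296100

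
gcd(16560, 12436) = 4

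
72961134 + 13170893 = 86132027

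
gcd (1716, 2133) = 3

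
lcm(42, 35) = 210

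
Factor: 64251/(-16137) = -1 * 11^1 * 59^1 * 163^(-1) = -649/163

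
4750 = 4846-96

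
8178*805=6583290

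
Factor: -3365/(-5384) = 2^(-3) * 5^1 = 5/8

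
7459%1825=159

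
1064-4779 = -3715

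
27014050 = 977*27650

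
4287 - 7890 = -3603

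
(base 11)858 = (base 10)1031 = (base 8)2007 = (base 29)16g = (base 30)14b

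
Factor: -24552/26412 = -1*2^1*3^1*11^1*71^(-1) = -66/71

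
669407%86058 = 67001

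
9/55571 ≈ 0.000162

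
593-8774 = -8181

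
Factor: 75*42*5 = 2^1*3^2*5^3*7^1 = 15750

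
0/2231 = 0 = 0.00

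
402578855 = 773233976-370655121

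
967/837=1+130/837 ≈ 1.16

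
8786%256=82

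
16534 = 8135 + 8399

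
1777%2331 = 1777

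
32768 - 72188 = -39420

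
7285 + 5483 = 12768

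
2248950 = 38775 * 58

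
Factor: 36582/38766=67^1*71^(-1)=67/71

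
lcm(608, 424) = 32224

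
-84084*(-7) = 588588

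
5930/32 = 2965/16 ≈ 185.31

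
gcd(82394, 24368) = 2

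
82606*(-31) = -2560786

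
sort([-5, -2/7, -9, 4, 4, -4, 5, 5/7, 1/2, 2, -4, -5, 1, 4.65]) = [-9, -5, -5, -4, -4, -2/7, 1/2, 5/7, 1, 2, 4, 4, 4.65, 5]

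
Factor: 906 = 2^1*3^1*151^1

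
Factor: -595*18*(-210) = 2^2*3^3*5^2*7^2*17^1 = 2249100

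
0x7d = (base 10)125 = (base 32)3t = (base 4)1331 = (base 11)104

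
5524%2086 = 1352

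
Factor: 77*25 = 5^2*7^1*11^1 = 1925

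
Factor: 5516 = 2^2 * 7^1 * 197^1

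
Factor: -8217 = -1 * 3^2 * 11^1 * 83^1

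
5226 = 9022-3796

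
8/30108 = 2/7527 ≈ 0.000266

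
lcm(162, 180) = 1620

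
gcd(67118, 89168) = 2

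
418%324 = 94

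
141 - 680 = -539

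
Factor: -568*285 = -1*2^3*3^1*5^1*19^1*71^1 = -161880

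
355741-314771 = 40970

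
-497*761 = -378217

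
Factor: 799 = 17^1*47^1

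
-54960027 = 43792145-98752172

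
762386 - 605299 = 157087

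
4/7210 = 2/3605 ≈ 0.000555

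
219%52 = 11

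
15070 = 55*274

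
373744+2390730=2764474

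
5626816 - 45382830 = -39756014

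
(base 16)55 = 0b1010101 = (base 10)85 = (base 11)78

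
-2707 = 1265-3972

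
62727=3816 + 58911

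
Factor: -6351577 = -1*1427^1*4451^1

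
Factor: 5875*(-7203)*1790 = -1*2^1*3^1*5^4*7^4*47^1*179^1 = -75748548750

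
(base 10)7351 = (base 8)16267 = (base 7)30301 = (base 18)14c7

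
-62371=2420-64791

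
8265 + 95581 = 103846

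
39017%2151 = 299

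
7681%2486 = 223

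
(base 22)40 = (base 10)88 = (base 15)5d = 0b1011000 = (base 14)64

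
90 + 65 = 155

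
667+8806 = 9473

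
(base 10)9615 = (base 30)akf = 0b10010110001111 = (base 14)370b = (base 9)14163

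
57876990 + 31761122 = 89638112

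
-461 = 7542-8003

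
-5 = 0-5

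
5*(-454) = -2270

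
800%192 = 32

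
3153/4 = 788 + 1/4 = 788.25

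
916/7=130 + 6/7 ≈ 130.86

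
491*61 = 29951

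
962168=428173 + 533995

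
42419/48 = 883 + 35/48 ≈ 883.73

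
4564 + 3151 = 7715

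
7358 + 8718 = 16076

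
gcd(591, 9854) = 1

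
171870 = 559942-388072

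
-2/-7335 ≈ 0.000273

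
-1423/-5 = 284 + 3/5 = 284.60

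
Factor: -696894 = -1 * 2^1 * 3^1 * 11^1 * 10559^1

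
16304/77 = 211 + 57/77 ≈ 211.74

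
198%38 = 8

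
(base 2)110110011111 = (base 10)3487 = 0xd9f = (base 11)2690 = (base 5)102422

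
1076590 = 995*1082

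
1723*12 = 20676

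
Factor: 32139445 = 5^1*13^1*383^1*1291^1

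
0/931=0=0.00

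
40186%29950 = 10236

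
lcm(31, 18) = 558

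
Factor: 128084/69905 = 2^2*5^(-1)*31^(-1)*71^1 = 284/155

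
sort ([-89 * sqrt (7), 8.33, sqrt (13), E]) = [-89 * sqrt (7), E, sqrt (13), 8.33]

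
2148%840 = 468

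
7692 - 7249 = 443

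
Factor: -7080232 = -1 * 2^3 * 83^1 * 10663^1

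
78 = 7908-7830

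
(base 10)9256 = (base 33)8gg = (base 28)bmg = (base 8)22050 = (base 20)132g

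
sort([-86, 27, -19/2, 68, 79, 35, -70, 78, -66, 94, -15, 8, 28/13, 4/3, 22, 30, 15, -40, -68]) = [-86, -70, -68, -66, -40, -15, -19/2, 4/3, 28/13, 8, 15, 22, 27, 30, 35, 68, 78, 79, 94]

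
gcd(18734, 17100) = 38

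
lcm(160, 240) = 480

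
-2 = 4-6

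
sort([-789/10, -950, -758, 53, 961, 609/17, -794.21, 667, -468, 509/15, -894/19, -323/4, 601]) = [-950, -794.21, -758, -468, -323/4, -789/10, -894/19, 509/15, 609/17, 53, 601, 667, 961]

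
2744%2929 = 2744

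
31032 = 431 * 72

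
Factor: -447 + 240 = -1 * 3^2 * 23^1 = -207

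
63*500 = 31500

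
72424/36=18106/9 ≈ 2011.78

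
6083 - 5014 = 1069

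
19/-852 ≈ -0.0223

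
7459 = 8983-1524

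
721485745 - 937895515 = -216409770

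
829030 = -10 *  (-82903)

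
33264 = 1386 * 24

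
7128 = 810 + 6318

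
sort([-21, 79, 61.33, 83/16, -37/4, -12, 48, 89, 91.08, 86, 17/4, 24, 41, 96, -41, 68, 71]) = [-41, -21, -12, -37/4, 17/4, 83/16, 24, 41, 48, 61.33, 68, 71, 79, 86, 89, 91.08, 96]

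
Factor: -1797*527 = -1*3^1*17^1*31^1*599^1 = -947019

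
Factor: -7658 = -1 * 2^1 * 7^1 * 547^1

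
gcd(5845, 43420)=835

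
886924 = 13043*68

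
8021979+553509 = 8575488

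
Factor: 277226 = 2^1 * 97^1 * 1429^1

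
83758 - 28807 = 54951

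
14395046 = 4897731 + 9497315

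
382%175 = 32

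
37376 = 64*584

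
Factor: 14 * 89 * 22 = 2^2 * 7^1 * 11^1 * 89^1 = 27412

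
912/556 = 1+89/139 ≈ 1.64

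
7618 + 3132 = 10750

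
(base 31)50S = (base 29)5LJ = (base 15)1673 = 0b1001011100001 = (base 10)4833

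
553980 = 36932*15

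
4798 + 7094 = 11892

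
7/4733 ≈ 0.00148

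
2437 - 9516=-7079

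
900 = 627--273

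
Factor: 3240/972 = 2^1*3^(-1)*5^1 = 10/3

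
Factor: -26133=-1*3^1*31^1*281^1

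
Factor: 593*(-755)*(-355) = 5^2*71^1*151^1*593^1 = 158938825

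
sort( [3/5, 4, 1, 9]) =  [3/5, 1, 4, 9]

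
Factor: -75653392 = -1 * 2^4 * 31^1 * 127^1 * 1201^1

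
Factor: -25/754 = -1 * 2^(-1) * 5^2 * 13^(-1) * 29^(-1)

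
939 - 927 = 12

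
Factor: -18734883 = -1*3^1*283^1*22067^1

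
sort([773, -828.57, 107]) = [-828.57, 107, 773]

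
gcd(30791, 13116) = 1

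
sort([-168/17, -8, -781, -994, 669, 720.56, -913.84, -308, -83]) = [-994, -913.84, -781, -308, -83, -168/17, -8, 669, 720.56]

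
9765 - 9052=713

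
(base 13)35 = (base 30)1e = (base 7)62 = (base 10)44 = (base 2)101100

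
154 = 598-444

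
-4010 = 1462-5472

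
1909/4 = 477 + 1/4 = 477.25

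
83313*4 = 333252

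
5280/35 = 1056/7 ≈ 150.86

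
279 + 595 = 874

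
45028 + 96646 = 141674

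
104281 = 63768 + 40513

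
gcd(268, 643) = 1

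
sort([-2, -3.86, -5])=[-5, -3.86, -2]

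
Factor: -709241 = -1*13^1*89^1*613^1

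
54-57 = -3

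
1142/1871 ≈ 0.610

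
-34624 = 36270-70894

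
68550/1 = 68550 = 68550.00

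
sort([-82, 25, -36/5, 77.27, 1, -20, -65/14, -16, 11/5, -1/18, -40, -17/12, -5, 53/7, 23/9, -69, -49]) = [-82, -69, -49, -40, -20, -16, -36/5, -5, -65/14, -17/12, -1/18, 1, 11/5, 23/9, 53/7, 25, 77.27]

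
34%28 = 6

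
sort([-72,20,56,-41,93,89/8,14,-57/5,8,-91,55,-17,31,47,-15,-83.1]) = [-91,-83.1,-72,-41,-17,-15,-57/5,8,89/8,14,20,31,47,55,56,93]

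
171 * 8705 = 1488555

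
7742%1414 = 672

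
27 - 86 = -59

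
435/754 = 15/26 ≈ 0.577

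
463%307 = 156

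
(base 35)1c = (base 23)21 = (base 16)2f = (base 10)47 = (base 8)57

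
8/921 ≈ 0.00869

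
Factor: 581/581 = 1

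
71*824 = 58504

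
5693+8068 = 13761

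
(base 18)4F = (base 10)87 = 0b1010111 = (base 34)2J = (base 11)7A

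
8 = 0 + 8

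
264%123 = 18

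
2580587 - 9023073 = -6442486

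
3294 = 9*366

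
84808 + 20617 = 105425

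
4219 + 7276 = 11495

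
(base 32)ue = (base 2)1111001110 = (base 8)1716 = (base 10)974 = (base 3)1100002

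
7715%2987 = 1741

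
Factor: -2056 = -1 * 2^3 * 257^1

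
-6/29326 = -3/14663 ≈ -0.000205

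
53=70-17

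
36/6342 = 6/1057 ≈ 0.00568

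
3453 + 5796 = 9249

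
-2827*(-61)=172447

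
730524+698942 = 1429466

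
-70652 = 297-70949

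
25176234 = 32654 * 771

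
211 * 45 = 9495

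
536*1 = 536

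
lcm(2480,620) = 2480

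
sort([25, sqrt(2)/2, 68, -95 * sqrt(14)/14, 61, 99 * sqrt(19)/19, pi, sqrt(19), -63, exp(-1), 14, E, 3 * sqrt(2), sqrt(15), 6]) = [-63, -95 * sqrt(14)/14, exp(-1), sqrt(2)/2, E, pi, sqrt(15), 3 * sqrt(2), sqrt(19), 6, 14, 99 * sqrt(19)/19, 25, 61, 68]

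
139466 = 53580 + 85886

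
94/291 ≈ 0.323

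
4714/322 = 2357/161 ≈ 14.64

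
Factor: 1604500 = 2^2*5^3*3209^1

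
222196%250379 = 222196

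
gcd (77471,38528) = 1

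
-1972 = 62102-64074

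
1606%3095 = 1606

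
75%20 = 15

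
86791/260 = 333 + 211/260≈333.81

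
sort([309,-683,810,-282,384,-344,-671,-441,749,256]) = [-683,-671,-441,-344,-282,256,309,384,749,810]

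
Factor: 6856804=2^2*223^1*7687^1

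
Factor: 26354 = 2^1*13177^1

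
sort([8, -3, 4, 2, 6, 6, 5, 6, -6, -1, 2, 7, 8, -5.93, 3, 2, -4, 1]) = [-6, -5.93, -4, -3, -1, 1, 2, 2, 2, 3, 4, 5, 6, 6, 6, 7, 8, 8]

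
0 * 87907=0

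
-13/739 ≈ -0.0176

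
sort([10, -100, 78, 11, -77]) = [-100, -77, 10, 11, 78]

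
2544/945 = 848/315 ≈ 2.69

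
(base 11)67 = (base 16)49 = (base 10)73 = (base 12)61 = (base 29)2f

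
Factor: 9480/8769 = 2^3 * 5^1 * 37^(-1) = 40/37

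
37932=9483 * 4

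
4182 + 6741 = 10923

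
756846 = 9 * 84094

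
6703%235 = 123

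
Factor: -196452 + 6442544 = 2^2*439^1*3557^1 = 6246092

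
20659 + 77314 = 97973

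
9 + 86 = 95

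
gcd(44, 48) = 4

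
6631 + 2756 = 9387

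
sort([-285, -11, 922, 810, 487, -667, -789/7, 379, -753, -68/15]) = [-753, -667, -285, -789/7, -11, -68/15, 379, 487, 810, 922]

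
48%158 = 48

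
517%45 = 22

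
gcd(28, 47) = 1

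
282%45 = 12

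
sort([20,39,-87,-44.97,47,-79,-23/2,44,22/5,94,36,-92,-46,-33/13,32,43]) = [-92,-87,-79,-46,-44.97,-23/2,-33/13,22/5,20,32,36,39,43,44,47,94]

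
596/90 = 298/45 ≈ 6.62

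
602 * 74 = 44548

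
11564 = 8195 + 3369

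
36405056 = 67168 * 542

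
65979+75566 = 141545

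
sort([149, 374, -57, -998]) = [-998, -57, 149, 374]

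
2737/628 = 4 + 225/628 ≈ 4.36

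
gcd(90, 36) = 18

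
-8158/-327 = 24 + 310/327 ≈ 24.95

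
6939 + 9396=16335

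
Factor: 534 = 2^1*3^1*89^1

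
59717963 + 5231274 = 64949237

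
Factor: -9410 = -1*2^1*5^1*941^1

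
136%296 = 136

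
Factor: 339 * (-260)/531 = -1 * 2^2 * 3^(-1) * 5^1 * 13^1 * 59^(-1) * 113^1 = -29380/177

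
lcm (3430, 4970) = 243530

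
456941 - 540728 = -83787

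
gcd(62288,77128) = 8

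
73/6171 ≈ 0.0118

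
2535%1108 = 319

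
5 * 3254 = 16270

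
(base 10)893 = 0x37d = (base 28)13p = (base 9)1202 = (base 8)1575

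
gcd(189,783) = 27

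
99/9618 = 33/3206 ≈ 0.0103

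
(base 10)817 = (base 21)1hj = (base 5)11232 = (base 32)ph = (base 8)1461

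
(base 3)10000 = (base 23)3c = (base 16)51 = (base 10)81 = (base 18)49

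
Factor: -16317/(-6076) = 2^(-2) * 3^2 * 31^(-1) * 37^1 = 333/124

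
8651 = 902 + 7749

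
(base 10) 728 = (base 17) 28e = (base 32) mo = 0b1011011000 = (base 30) o8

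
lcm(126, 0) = 0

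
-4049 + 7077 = 3028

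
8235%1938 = 483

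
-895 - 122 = -1017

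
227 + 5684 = 5911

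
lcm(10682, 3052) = 21364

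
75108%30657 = 13794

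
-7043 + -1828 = -8871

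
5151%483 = 321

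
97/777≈0.125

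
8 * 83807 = 670456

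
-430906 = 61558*(-7)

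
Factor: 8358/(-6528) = -1*2^(-6)*7^1*17^(-1)*199^1 = -1393/1088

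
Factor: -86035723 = -1*151^1*569773^1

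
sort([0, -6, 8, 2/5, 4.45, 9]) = [-6, 0, 2/5, 4.45, 8, 9]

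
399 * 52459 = 20931141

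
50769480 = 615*82552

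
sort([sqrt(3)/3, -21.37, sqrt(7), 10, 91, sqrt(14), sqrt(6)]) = [-21.37, sqrt(3)/3, sqrt(6), sqrt(7), sqrt(14), 10, 91]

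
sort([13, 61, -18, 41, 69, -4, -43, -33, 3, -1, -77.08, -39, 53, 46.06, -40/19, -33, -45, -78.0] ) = [-78.0, -77.08, -45, -43, -39, -33, -33, -18, -4, -40/19, -1, 3, 13, 41, 46.06, 53, 61, 69] 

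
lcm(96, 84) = 672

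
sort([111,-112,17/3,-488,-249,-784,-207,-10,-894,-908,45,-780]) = [-908,-894,-784,-780,-488,-249,-207,-112,-10,17/3,45,111]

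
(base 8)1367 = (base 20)1hj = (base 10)759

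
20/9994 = 10/4997 ≈ 0.00200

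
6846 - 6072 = 774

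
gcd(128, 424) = 8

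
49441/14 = 3531 + 1/2 = 3531.50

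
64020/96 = 666 + 7/8 ≈ 666.88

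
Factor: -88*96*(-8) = 2^11*3^1*11^1 = 67584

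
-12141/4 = -3035 - 1/4 = -3035.25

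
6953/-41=-169 - 24/41≈-169.59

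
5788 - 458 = 5330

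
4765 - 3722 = 1043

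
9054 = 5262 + 3792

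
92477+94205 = 186682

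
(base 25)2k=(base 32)26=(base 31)28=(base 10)70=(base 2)1000110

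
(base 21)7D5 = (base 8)6445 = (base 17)BAG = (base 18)A6H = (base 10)3365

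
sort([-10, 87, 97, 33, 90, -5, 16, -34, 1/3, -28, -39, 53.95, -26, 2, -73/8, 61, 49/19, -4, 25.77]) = [-39, -34, -28, -26, -10, -73/8, -5, -4, 1/3, 2, 49/19, 16, 25.77, 33, 53.95, 61, 87, 90, 97]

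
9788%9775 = 13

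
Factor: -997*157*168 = -1*2^3*3^1*7^1*157^1*997^1 = -26296872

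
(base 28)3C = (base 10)96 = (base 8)140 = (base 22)48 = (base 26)3I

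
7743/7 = 1106 + 1/7 ≈ 1106.14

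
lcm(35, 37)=1295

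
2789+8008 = 10797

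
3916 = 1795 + 2121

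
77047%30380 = 16287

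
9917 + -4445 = 5472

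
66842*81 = 5414202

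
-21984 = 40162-62146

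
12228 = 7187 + 5041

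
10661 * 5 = 53305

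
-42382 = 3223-45605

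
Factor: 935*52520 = 2^3*5^2*11^1*13^1*17^1*101^1 = 49106200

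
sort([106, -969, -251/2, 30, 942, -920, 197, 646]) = [-969, -920, -251/2, 30, 106, 197, 646, 942]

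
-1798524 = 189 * (-9516)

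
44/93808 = 1/2132 ≈ 0.000469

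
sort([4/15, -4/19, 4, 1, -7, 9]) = [-7, -4/19, 4/15, 1, 4, 9]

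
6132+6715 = 12847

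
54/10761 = 18/3587≈0.00502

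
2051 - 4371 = -2320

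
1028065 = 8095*127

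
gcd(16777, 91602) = 1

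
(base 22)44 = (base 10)92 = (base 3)10102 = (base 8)134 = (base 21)48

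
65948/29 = 2274 + 2/29 ≈ 2274.07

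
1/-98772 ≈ -0.0000101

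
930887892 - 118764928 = 812122964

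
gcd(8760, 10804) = 292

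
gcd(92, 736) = 92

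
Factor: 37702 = 2^1*7^1*2693^1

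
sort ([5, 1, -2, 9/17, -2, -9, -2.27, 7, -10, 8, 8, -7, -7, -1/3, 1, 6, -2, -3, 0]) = [-10, -9, -7, -7, -3, -2.27, -2, -2, -2, -1/3, 0, 9/17, 1, 1, 5, 6, 7, 8, 8]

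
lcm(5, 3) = 15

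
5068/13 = 389 + 11/13 ≈ 389.85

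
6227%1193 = 262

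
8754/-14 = -625 - 2/7≈-625.29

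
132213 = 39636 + 92577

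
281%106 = 69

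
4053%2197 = 1856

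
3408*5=17040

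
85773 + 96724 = 182497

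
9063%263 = 121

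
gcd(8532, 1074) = 6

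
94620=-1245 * (-76)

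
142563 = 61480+81083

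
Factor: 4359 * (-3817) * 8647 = -1 * 3^1 * 11^1 * 347^1 * 1453^1 * 8647^1 = -143871406041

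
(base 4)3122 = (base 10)218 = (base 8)332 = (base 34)6e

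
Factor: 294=2^1 * 3^1 * 7^2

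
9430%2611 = 1597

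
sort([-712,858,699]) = [-712,699,858]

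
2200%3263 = 2200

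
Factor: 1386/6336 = 2^(-5) * 7^1 = 7/32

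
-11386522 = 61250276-72636798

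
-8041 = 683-8724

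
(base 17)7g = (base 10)135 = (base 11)113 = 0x87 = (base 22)63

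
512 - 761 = -249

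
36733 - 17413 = 19320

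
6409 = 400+6009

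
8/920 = 1/115 ≈ 0.00870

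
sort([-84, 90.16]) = [-84, 90.16]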